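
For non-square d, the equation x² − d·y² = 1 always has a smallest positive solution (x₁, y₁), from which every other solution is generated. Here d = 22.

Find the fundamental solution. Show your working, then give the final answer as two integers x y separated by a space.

d=22: √d = [4; 1,2,4,2,1,8] (ℓ=6, even), read p_5/q_5
k=0  a_k=4  p_k/q_k = 4/1
k=1  a_k=1  p_k/q_k = 5/1
k=2  a_k=2  p_k/q_k = 14/3
k=3  a_k=4  p_k/q_k = 61/13
k=4  a_k=2  p_k/q_k = 136/29
k=5  a_k=1  p_k/q_k = 197/42
→ (197, 42).  Check: 197²=38809, 22·42²=38808, difference 1.

197 42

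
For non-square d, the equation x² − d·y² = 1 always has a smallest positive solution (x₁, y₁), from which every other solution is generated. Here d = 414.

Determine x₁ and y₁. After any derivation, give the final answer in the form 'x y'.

24335 1196

[20; 2,1,7,2,7,1,2,40] for √414; ℓ=8 ⇒ convergent index 7
step 0: (20, 1)  from 20·(1,0) + (0,1)
…
step 2: (61, 3)  from 1·(41,2) + (20,1)
…
step 5: (7447, 366)  from 7·(997,49) + (468,23)
step 6: (8444, 415)  from 1·(7447,366) + (997,49)
step 7: (24335, 1196)  from 2·(8444,415) + (7447,366)
(x₁, y₁) = (24335, 1196);  24335² − 414·1196² = 1 ✓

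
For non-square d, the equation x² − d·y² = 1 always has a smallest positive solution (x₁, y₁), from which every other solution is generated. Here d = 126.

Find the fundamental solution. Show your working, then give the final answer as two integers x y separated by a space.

449 40

[11; 4,2,4,22] for √126; ℓ=4 ⇒ convergent index 3
i=0: a=11 ⇒ p=11, q=1
i=1: a=4 ⇒ p=45, q=4
i=2: a=2 ⇒ p=101, q=9
i=3: a=4 ⇒ p=449, q=40
(x₁, y₁) = (449, 40);  449² − 126·40² = 1 ✓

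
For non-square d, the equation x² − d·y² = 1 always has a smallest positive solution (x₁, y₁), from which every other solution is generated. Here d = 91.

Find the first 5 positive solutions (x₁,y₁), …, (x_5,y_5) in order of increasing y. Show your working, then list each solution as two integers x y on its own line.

1574 165
4954951 519420
15598184174 1635133995
49103078824801 5147401296840
154576476542289374 16204017647318325

[9; 1,1,5,1,5,1,1,18] for √91; ℓ=8 ⇒ convergent index 7
k=0  a_k=9  p_k/q_k = 9/1
k=1  a_k=1  p_k/q_k = 10/1
k=2  a_k=1  p_k/q_k = 19/2
…
k=4  a_k=1  p_k/q_k = 124/13
…
k=6  a_k=1  p_k/q_k = 849/89
k=7  a_k=1  p_k/q_k = 1574/165
→ (1574, 165).  Check: 1574²=2477476, 91·165²=2477475, difference 1.
n=2: (1574,165)∘(1574,165) = (1574·1574+91·165·165, 1574·165+165·1574) = (4954951,519420)
n=3: (4954951,519420)∘(1574,165) = (1574·4954951+91·165·519420, 1574·519420+165·4954951) = (15598184174,1635133995)
n=4: (15598184174,1635133995)∘(1574,165) = (1574·15598184174+91·165·1635133995, 1574·1635133995+165·15598184174) = (49103078824801,5147401296840)
n=5: (49103078824801,5147401296840)∘(1574,165) = (1574·49103078824801+91·165·5147401296840, 1574·5147401296840+165·49103078824801) = (154576476542289374,16204017647318325)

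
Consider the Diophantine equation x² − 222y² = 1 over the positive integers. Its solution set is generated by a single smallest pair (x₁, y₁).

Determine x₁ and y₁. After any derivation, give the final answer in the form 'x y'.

[14; 1,8,1,28] for √222; ℓ=4 ⇒ convergent index 3
step 0: (14, 1)  from 14·(1,0) + (0,1)
…
step 2: (134, 9)  from 8·(15,1) + (14,1)
step 3: (149, 10)  from 1·(134,9) + (15,1)
(x₁, y₁) = (149, 10);  149² − 222·10² = 1 ✓

149 10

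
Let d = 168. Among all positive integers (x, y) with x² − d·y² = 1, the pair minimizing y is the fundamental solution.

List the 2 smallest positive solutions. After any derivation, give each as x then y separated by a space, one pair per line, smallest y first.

[12; 1,24] for √168; ℓ=2 ⇒ convergent index 1
a_0=12:  p_0=12·1+0=12,  q_0=12·0+1=1
a_1=1:  p_1=1·12+1=13,  q_1=1·1+0=1
fundamental: x₁=13, y₁=1  (since 169 − 168·1 = 1)
(13+1√168)^2 = 337 + 26√168

13 1
337 26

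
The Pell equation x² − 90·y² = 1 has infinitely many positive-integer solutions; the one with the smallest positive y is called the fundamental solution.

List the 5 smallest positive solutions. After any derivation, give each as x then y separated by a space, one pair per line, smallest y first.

19 2
721 76
27379 2886
1039681 109592
39480499 4161610

d=90: √d = [9; 2,18] (ℓ=2, even), read p_1/q_1
step 0: (9, 1)  from 9·(1,0) + (0,1)
step 1: (19, 2)  from 2·(9,1) + (1,0)
fundamental: x₁=19, y₁=2  (since 361 − 90·4 = 1)
k=2:  x_2 = 19·19+90·2·2 = 721,  y_2 = 19·2+2·19 = 76
k=3:  x_3 = 19·721+90·2·76 = 27379,  y_3 = 19·76+2·721 = 2886
k=4:  x_4 = 19·27379+90·2·2886 = 1039681,  y_4 = 19·2886+2·27379 = 109592
k=5:  x_5 = 19·1039681+90·2·109592 = 39480499,  y_5 = 19·109592+2·1039681 = 4161610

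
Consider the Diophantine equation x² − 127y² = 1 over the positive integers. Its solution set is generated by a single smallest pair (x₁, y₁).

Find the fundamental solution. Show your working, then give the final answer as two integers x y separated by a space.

4730624 419775

√127 = [11; 3,1,2,2,7,11,7,2,2,1,3,22, …], period ℓ=12 (even) → k=11
a_0=11:  p_0=11·1+0=11,  q_0=11·0+1=1
…
a_9=2:  p_9=2·367620+171701=906941,  q_9=2·32621+15236=80478
a_10=1:  p_10=1·906941+367620=1274561,  q_10=1·80478+32621=113099
a_11=3:  p_11=3·1274561+906941=4730624,  q_11=3·113099+80478=419775
(x₁, y₁) = (4730624, 419775);  4730624² − 127·419775² = 1 ✓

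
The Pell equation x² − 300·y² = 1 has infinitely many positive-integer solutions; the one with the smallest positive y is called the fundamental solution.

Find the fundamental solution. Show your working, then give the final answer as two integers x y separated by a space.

d=300: √d = [17; 3,8,3,34] (ℓ=4, even), read p_3/q_3
i=0: a=17 ⇒ p=17, q=1
…
i=2: a=8 ⇒ p=433, q=25
i=3: a=3 ⇒ p=1351, q=78
→ (1351, 78).  Check: 1351²=1825201, 300·78²=1825200, difference 1.

1351 78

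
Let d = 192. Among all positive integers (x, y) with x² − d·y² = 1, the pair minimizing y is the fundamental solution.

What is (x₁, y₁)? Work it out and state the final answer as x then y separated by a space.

97 7

√192 = [13; 1,5,1,26, …], period ℓ=4 (even) → k=3
i=0: a=13 ⇒ p=13, q=1
i=1: a=1 ⇒ p=14, q=1
i=2: a=5 ⇒ p=83, q=6
i=3: a=1 ⇒ p=97, q=7
fundamental: x₁=97, y₁=7  (since 9409 − 192·49 = 1)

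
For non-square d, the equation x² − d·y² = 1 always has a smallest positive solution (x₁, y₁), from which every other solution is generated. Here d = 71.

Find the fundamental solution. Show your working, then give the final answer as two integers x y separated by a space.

√71 → a₀=8, period (2,2,1,7,1,2,2,16); ℓ=8 even so k=7
i=0: a=8 ⇒ p=8, q=1
…
i=2: a=2 ⇒ p=42, q=5
…
i=4: a=7 ⇒ p=455, q=54
i=5: a=1 ⇒ p=514, q=61
i=6: a=2 ⇒ p=1483, q=176
i=7: a=2 ⇒ p=3480, q=413
fundamental: x₁=3480, y₁=413  (since 12110400 − 71·170569 = 1)

3480 413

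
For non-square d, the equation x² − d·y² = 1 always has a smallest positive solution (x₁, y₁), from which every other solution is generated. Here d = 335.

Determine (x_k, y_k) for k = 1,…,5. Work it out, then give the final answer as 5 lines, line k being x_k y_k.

604 33
729631 39864
881393644 48155679
1064722792321 58172020368
1286184251730124 70271752448865

√335 → a₀=18, period (3,3,3,36); ℓ=4 even so k=3
k=0  a_k=18  p_k/q_k = 18/1
k=1  a_k=3  p_k/q_k = 55/3
k=2  a_k=3  p_k/q_k = 183/10
k=3  a_k=3  p_k/q_k = 604/33
(x₁, y₁) = (604, 33);  604² − 335·33² = 1 ✓
(604+33√335)^2 = 729631 + 39864√335
(604+33√335)^3 = 881393644 + 48155679√335
(604+33√335)^4 = 1064722792321 + 58172020368√335
(604+33√335)^5 = 1286184251730124 + 70271752448865√335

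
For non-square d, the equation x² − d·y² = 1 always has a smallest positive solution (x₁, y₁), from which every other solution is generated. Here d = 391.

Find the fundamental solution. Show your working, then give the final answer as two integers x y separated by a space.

√391 → a₀=19, period (1,3,2,2,1,…,3,1,38); ℓ=16 even so k=15
k=0  a_k=19  p_k/q_k = 19/1
…
k=2  a_k=3  p_k/q_k = 79/4
k=3  a_k=2  p_k/q_k = 178/9
…
k=5  a_k=1  p_k/q_k = 613/31
…
k=7  a_k=2  p_k/q_k = 2709/137
…
k=9  a_k=2  p_k/q_k = 107747/5449
k=10  a_k=1  p_k/q_k = 160266/8105
…
k=13  a_k=2  p_k/q_k = 1660597/83980
k=14  a_k=3  p_k/q_k = 5678083/287153
k=15  a_k=1  p_k/q_k = 7338680/371133
→ (7338680, 371133).  Check: 7338680²=53856224142400, 391·371133²=53856224142399, difference 1.

7338680 371133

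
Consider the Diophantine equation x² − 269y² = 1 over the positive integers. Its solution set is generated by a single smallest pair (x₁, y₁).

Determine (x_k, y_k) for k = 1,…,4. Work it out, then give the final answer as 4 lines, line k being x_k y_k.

13449 820
361751201 22056360
9730383791049 593271970460
261727862849884801 15957829439376720

[16; 2,2,32] for √269; ℓ=3 ⇒ convergent index 5
a_0=16:  p_0=16·1+0=16,  q_0=16·0+1=1
…
a_2=2:  p_2=2·33+16=82,  q_2=2·2+1=5
a_3=32:  p_3=32·82+33=2657,  q_3=32·5+2=162
a_4=2:  p_4=2·2657+82=5396,  q_4=2·162+5=329
a_5=2:  p_5=2·5396+2657=13449,  q_5=2·329+162=820
fundamental: x₁=13449, y₁=820  (since 180875601 − 269·672400 = 1)
k=2:  x_2 = 13449·13449+269·820·820 = 361751201,  y_2 = 13449·820+820·13449 = 22056360
k=3:  x_3 = 13449·361751201+269·820·22056360 = 9730383791049,  y_3 = 13449·22056360+820·361751201 = 593271970460
k=4:  x_4 = 13449·9730383791049+269·820·593271970460 = 261727862849884801,  y_4 = 13449·593271970460+820·9730383791049 = 15957829439376720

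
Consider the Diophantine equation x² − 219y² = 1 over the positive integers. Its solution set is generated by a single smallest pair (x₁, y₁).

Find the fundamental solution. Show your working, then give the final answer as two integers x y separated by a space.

74 5

√219 → a₀=14, period (1,3,1,28); ℓ=4 even so k=3
step 0: (14, 1)  from 14·(1,0) + (0,1)
step 1: (15, 1)  from 1·(14,1) + (1,0)
step 2: (59, 4)  from 3·(15,1) + (14,1)
step 3: (74, 5)  from 1·(59,4) + (15,1)
(x₁, y₁) = (74, 5);  74² − 219·5² = 1 ✓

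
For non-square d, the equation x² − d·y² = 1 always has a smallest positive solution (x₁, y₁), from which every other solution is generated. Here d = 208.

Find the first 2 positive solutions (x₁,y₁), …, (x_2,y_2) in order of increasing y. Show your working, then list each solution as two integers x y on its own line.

649 45
842401 58410

[14; 2,2,1,2,2,28] for √208; ℓ=6 ⇒ convergent index 5
step 0: (14, 1)  from 14·(1,0) + (0,1)
…
step 2: (72, 5)  from 2·(29,2) + (14,1)
step 3: (101, 7)  from 1·(72,5) + (29,2)
step 4: (274, 19)  from 2·(101,7) + (72,5)
step 5: (649, 45)  from 2·(274,19) + (101,7)
(x₁, y₁) = (649, 45);  649² − 208·45² = 1 ✓
(649+45√208)^2 = 842401 + 58410√208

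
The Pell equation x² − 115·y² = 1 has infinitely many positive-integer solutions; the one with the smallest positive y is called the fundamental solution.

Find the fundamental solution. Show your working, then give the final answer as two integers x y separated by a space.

1126 105

√115 → a₀=10, period (1,2,1,1,1,1,1,2,1,20); ℓ=10 even so k=9
step 0: (10, 1)  from 10·(1,0) + (0,1)
…
step 8: (815, 76)  from 2·(311,29) + (193,18)
step 9: (1126, 105)  from 1·(815,76) + (311,29)
fundamental: x₁=1126, y₁=105  (since 1267876 − 115·11025 = 1)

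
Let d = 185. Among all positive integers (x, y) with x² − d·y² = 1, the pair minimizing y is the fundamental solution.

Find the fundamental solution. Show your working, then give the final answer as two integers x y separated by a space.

√185 → a₀=13, period (1,1,1,1,26); ℓ=5 odd so k=9
a_0=13:  p_0=13·1+0=13,  q_0=13·0+1=1
a_1=1:  p_1=1·13+1=14,  q_1=1·1+0=1
a_2=1:  p_2=1·14+13=27,  q_2=1·1+1=2
a_3=1:  p_3=1·27+14=41,  q_3=1·2+1=3
a_4=1:  p_4=1·41+27=68,  q_4=1·3+2=5
a_5=26:  p_5=26·68+41=1809,  q_5=26·5+3=133
a_6=1:  p_6=1·1809+68=1877,  q_6=1·133+5=138
a_7=1:  p_7=1·1877+1809=3686,  q_7=1·138+133=271
a_8=1:  p_8=1·3686+1877=5563,  q_8=1·271+138=409
a_9=1:  p_9=1·5563+3686=9249,  q_9=1·409+271=680
→ (9249, 680).  Check: 9249²=85544001, 185·680²=85544000, difference 1.

9249 680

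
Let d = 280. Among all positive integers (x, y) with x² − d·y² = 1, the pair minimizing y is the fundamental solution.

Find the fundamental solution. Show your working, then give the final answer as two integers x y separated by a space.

[16; 1,2,1,2,1,32] for √280; ℓ=6 ⇒ convergent index 5
a_0=16:  p_0=16·1+0=16,  q_0=16·0+1=1
…
a_2=2:  p_2=2·17+16=50,  q_2=2·1+1=3
…
a_4=2:  p_4=2·67+50=184,  q_4=2·4+3=11
a_5=1:  p_5=1·184+67=251,  q_5=1·11+4=15
fundamental: x₁=251, y₁=15  (since 63001 − 280·225 = 1)

251 15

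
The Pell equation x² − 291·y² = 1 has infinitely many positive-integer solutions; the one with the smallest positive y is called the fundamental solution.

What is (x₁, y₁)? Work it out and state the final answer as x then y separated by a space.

290 17

√291 → a₀=17, period (17,34); ℓ=2 even so k=1
a_0=17:  p_0=17·1+0=17,  q_0=17·0+1=1
a_1=17:  p_1=17·17+1=290,  q_1=17·1+0=17
→ (290, 17).  Check: 290²=84100, 291·17²=84099, difference 1.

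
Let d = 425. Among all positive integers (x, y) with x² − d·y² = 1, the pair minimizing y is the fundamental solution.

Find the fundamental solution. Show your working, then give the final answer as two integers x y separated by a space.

143649 6968

[20; 1,1,1,1,1,1,40] for √425; ℓ=7 ⇒ convergent index 13
i=0: a=20 ⇒ p=20, q=1
i=1: a=1 ⇒ p=21, q=1
i=2: a=1 ⇒ p=41, q=2
i=3: a=1 ⇒ p=62, q=3
i=4: a=1 ⇒ p=103, q=5
…
i=6: a=1 ⇒ p=268, q=13
…
i=8: a=1 ⇒ p=11153, q=541
…
i=10: a=1 ⇒ p=33191, q=1610
i=11: a=1 ⇒ p=55229, q=2679
i=12: a=1 ⇒ p=88420, q=4289
i=13: a=1 ⇒ p=143649, q=6968
→ (143649, 6968).  Check: 143649²=20635035201, 425·6968²=20635035200, difference 1.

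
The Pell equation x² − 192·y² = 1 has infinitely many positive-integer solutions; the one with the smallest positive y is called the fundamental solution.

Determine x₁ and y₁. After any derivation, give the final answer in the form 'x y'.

d=192: √d = [13; 1,5,1,26] (ℓ=4, even), read p_3/q_3
k=0  a_k=13  p_k/q_k = 13/1
…
k=2  a_k=5  p_k/q_k = 83/6
k=3  a_k=1  p_k/q_k = 97/7
fundamental: x₁=97, y₁=7  (since 9409 − 192·49 = 1)

97 7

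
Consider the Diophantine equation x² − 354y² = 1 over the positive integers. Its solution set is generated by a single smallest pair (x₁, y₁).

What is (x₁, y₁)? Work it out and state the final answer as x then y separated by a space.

258065 13716

d=354: √d = [18; 1,4,2,2,18,2,2,4,1,36] (ℓ=10, even), read p_9/q_9
i=0: a=18 ⇒ p=18, q=1
…
i=2: a=4 ⇒ p=94, q=5
i=3: a=2 ⇒ p=207, q=11
…
i=6: a=2 ⇒ p=19210, q=1021
…
i=8: a=4 ⇒ p=210294, q=11177
i=9: a=1 ⇒ p=258065, q=13716
fundamental: x₁=258065, y₁=13716  (since 66597544225 − 354·188128656 = 1)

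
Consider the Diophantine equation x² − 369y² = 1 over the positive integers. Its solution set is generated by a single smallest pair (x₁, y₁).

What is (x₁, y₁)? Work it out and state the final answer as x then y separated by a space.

[19; 4,1,3,2,7,4,7,2,3,1,4,38] for √369; ℓ=12 ⇒ convergent index 11
a_0=19:  p_0=19·1+0=19,  q_0=19·0+1=1
…
a_5=7:  p_5=7·826+365=6147,  q_5=7·43+19=320
…
a_10=1:  p_10=1·1364557+393504=1758061,  q_10=1·71036+20485=91521
a_11=4:  p_11=4·1758061+1364557=8396801,  q_11=4·91521+71036=437120
→ (8396801, 437120).  Check: 8396801²=70506267033601, 369·437120²=70506267033600, difference 1.

8396801 437120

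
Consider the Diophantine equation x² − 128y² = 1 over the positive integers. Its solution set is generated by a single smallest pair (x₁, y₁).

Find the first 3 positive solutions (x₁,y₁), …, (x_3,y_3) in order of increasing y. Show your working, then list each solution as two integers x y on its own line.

577 51
665857 58854
768398401 67917465

√128 = [11; 3,5,3,22, …], period ℓ=4 (even) → k=3
step 0: (11, 1)  from 11·(1,0) + (0,1)
step 1: (34, 3)  from 3·(11,1) + (1,0)
step 2: (181, 16)  from 5·(34,3) + (11,1)
step 3: (577, 51)  from 3·(181,16) + (34,3)
(x₁, y₁) = (577, 51);  577² − 128·51² = 1 ✓
n=2: (577,51)∘(577,51) = (577·577+128·51·51, 577·51+51·577) = (665857,58854)
n=3: (665857,58854)∘(577,51) = (577·665857+128·51·58854, 577·58854+51·665857) = (768398401,67917465)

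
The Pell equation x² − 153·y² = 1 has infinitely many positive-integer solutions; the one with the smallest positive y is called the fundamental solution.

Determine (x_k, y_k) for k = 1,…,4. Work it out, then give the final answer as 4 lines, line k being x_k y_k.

2177 176
9478657 766304
41270070401 3336487440
179689877047297 14527065547456

√153 = [12; 2,1,2,2,2,1,2,24, …], period ℓ=8 (even) → k=7
k=0  a_k=12  p_k/q_k = 12/1
…
k=5  a_k=2  p_k/q_k = 569/46
k=6  a_k=1  p_k/q_k = 804/65
k=7  a_k=2  p_k/q_k = 2177/176
fundamental: x₁=2177, y₁=176  (since 4739329 − 153·30976 = 1)
(2177+176√153)^2 = 9478657 + 766304√153
(2177+176√153)^3 = 41270070401 + 3336487440√153
(2177+176√153)^4 = 179689877047297 + 14527065547456√153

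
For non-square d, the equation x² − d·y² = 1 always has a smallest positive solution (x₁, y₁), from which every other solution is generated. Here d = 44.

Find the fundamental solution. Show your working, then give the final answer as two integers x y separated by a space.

√44 = [6; 1,1,1,2,1,1,1,12, …], period ℓ=8 (even) → k=7
step 0: (6, 1)  from 6·(1,0) + (0,1)
…
step 6: (126, 19)  from 1·(73,11) + (53,8)
step 7: (199, 30)  from 1·(126,19) + (73,11)
(x₁, y₁) = (199, 30);  199² − 44·30² = 1 ✓

199 30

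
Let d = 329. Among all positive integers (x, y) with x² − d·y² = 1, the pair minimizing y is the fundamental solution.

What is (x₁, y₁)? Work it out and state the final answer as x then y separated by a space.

√329 → a₀=18, period (7,4,2,1,1,4,1,1,2,4,7,36); ℓ=12 even so k=11
i=0: a=18 ⇒ p=18, q=1
…
i=2: a=4 ⇒ p=526, q=29
…
i=4: a=1 ⇒ p=1705, q=94
…
i=7: a=1 ⇒ p=16125, q=889
i=8: a=1 ⇒ p=29366, q=1619
i=9: a=2 ⇒ p=74857, q=4127
i=10: a=4 ⇒ p=328794, q=18127
i=11: a=7 ⇒ p=2376415, q=131016
→ (2376415, 131016).  Check: 2376415²=5647348252225, 329·131016²=5647348252224, difference 1.

2376415 131016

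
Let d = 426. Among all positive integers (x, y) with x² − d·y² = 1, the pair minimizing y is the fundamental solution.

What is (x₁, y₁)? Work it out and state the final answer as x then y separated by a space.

88751 4300

d=426: √d = [20; 1,1,1,3,2,6,2,3,1,1,1,40] (ℓ=12, even), read p_11/q_11
i=0: a=20 ⇒ p=20, q=1
i=1: a=1 ⇒ p=21, q=1
i=2: a=1 ⇒ p=41, q=2
i=3: a=1 ⇒ p=62, q=3
…
i=5: a=2 ⇒ p=516, q=25
i=6: a=6 ⇒ p=3323, q=161
i=7: a=2 ⇒ p=7162, q=347
i=8: a=3 ⇒ p=24809, q=1202
i=9: a=1 ⇒ p=31971, q=1549
i=10: a=1 ⇒ p=56780, q=2751
i=11: a=1 ⇒ p=88751, q=4300
→ (88751, 4300).  Check: 88751²=7876740001, 426·4300²=7876740000, difference 1.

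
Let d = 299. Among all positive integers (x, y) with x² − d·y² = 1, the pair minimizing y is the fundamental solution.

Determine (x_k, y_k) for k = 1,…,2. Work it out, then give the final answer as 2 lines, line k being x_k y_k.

√299 → a₀=17, period (3,2,3,34); ℓ=4 even so k=3
step 0: (17, 1)  from 17·(1,0) + (0,1)
step 1: (52, 3)  from 3·(17,1) + (1,0)
step 2: (121, 7)  from 2·(52,3) + (17,1)
step 3: (415, 24)  from 3·(121,7) + (52,3)
(x₁, y₁) = (415, 24);  415² − 299·24² = 1 ✓
(415+24√299)^2 = 344449 + 19920√299

415 24
344449 19920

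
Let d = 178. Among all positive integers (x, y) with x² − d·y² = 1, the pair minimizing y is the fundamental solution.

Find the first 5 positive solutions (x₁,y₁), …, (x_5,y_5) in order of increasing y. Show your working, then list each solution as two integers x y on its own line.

1601 120
5126401 384240
16414734401 1230336360
52559974425601 3939536640480
168297021696040001 12614395092480600

√178 = [13; 2,1,12,1,2,26, …], period ℓ=6 (even) → k=5
i=0: a=13 ⇒ p=13, q=1
i=1: a=2 ⇒ p=27, q=2
…
i=3: a=12 ⇒ p=507, q=38
i=4: a=1 ⇒ p=547, q=41
i=5: a=2 ⇒ p=1601, q=120
fundamental: x₁=1601, y₁=120  (since 2563201 − 178·14400 = 1)
(x_2, y_2) = (1601·1601 + 178·120·120, 1601·120 + 120·1601) = (5126401, 384240)
(x_3, y_3) = (1601·5126401 + 178·120·384240, 1601·384240 + 120·5126401) = (16414734401, 1230336360)
(x_4, y_4) = (1601·16414734401 + 178·120·1230336360, 1601·1230336360 + 120·16414734401) = (52559974425601, 3939536640480)
(x_5, y_5) = (1601·52559974425601 + 178·120·3939536640480, 1601·3939536640480 + 120·52559974425601) = (168297021696040001, 12614395092480600)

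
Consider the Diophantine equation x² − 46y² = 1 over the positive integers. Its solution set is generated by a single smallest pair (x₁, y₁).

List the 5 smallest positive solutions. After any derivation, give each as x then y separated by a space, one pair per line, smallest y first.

24335 3588
1184384449 174627960
57643991108495 8499142809612
2805533046066067201 413653280369188080
136545293294391499564175 20132505147069241043988

d=46: √d = [6; 1,3,1,1,2,6,2,1,1,3,1,12] (ℓ=12, even), read p_11/q_11
step 0: (6, 1)  from 6·(1,0) + (0,1)
step 1: (7, 1)  from 1·(6,1) + (1,0)
…
step 3: (34, 5)  from 1·(27,4) + (7,1)
…
step 7: (2150, 317)  from 2·(997,147) + (156,23)
step 8: (3147, 464)  from 1·(2150,317) + (997,147)
step 9: (5297, 781)  from 1·(3147,464) + (2150,317)
step 10: (19038, 2807)  from 3·(5297,781) + (3147,464)
step 11: (24335, 3588)  from 1·(19038,2807) + (5297,781)
(x₁, y₁) = (24335, 3588);  24335² − 46·3588² = 1 ✓
k=2:  x_2 = 24335·24335+46·3588·3588 = 1184384449,  y_2 = 24335·3588+3588·24335 = 174627960
k=3:  x_3 = 24335·1184384449+46·3588·174627960 = 57643991108495,  y_3 = 24335·174627960+3588·1184384449 = 8499142809612
k=4:  x_4 = 24335·57643991108495+46·3588·8499142809612 = 2805533046066067201,  y_4 = 24335·8499142809612+3588·57643991108495 = 413653280369188080
k=5:  x_5 = 24335·2805533046066067201+46·3588·413653280369188080 = 136545293294391499564175,  y_5 = 24335·413653280369188080+3588·2805533046066067201 = 20132505147069241043988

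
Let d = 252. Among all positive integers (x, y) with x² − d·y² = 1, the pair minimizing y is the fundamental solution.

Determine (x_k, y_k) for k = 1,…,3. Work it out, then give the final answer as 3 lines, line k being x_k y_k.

127 8
32257 2032
8193151 516120

[15; 1,6,1,30] for √252; ℓ=4 ⇒ convergent index 3
i=0: a=15 ⇒ p=15, q=1
…
i=2: a=6 ⇒ p=111, q=7
i=3: a=1 ⇒ p=127, q=8
fundamental: x₁=127, y₁=8  (since 16129 − 252·64 = 1)
k=2:  x_2 = 127·127+252·8·8 = 32257,  y_2 = 127·8+8·127 = 2032
k=3:  x_3 = 127·32257+252·8·2032 = 8193151,  y_3 = 127·2032+8·32257 = 516120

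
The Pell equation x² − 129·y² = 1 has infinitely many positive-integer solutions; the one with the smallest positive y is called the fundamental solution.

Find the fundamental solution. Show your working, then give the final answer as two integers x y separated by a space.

16855 1484

[11; 2,1,3,1,6,1,3,1,2,22] for √129; ℓ=10 ⇒ convergent index 9
k=0  a_k=11  p_k/q_k = 11/1
k=1  a_k=2  p_k/q_k = 23/2
k=2  a_k=1  p_k/q_k = 34/3
…
k=4  a_k=1  p_k/q_k = 159/14
k=5  a_k=6  p_k/q_k = 1079/95
k=6  a_k=1  p_k/q_k = 1238/109
k=7  a_k=3  p_k/q_k = 4793/422
k=8  a_k=1  p_k/q_k = 6031/531
k=9  a_k=2  p_k/q_k = 16855/1484
fundamental: x₁=16855, y₁=1484  (since 284091025 − 129·2202256 = 1)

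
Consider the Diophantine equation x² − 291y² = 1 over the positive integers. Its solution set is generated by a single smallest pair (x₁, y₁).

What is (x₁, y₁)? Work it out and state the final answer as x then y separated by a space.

[17; 17,34] for √291; ℓ=2 ⇒ convergent index 1
a_0=17:  p_0=17·1+0=17,  q_0=17·0+1=1
a_1=17:  p_1=17·17+1=290,  q_1=17·1+0=17
→ (290, 17).  Check: 290²=84100, 291·17²=84099, difference 1.

290 17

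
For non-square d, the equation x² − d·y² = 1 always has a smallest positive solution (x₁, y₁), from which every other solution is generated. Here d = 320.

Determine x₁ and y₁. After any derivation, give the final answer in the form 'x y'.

[17; 1,7,1,34] for √320; ℓ=4 ⇒ convergent index 3
a_0=17:  p_0=17·1+0=17,  q_0=17·0+1=1
a_1=1:  p_1=1·17+1=18,  q_1=1·1+0=1
a_2=7:  p_2=7·18+17=143,  q_2=7·1+1=8
a_3=1:  p_3=1·143+18=161,  q_3=1·8+1=9
(x₁, y₁) = (161, 9);  161² − 320·9² = 1 ✓

161 9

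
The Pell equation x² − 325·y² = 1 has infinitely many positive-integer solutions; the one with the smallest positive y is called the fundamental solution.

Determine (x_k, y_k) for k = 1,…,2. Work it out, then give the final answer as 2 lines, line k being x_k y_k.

649 36
842401 46728

√325 → a₀=18, period (36); ℓ=1 odd so k=1
a_0=18:  p_0=18·1+0=18,  q_0=18·0+1=1
a_1=36:  p_1=36·18+1=649,  q_1=36·1+0=36
→ (649, 36).  Check: 649²=421201, 325·36²=421200, difference 1.
(649+36√325)^2 = 842401 + 46728√325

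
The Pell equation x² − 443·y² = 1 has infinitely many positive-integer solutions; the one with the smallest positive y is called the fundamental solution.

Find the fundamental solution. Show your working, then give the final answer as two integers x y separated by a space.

442 21

d=443: √d = [21; 21,42] (ℓ=2, even), read p_1/q_1
i=0: a=21 ⇒ p=21, q=1
i=1: a=21 ⇒ p=442, q=21
(x₁, y₁) = (442, 21);  442² − 443·21² = 1 ✓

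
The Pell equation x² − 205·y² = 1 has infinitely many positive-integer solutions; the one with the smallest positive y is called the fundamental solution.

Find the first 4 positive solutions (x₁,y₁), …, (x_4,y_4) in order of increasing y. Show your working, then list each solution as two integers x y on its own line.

39689 2772
3150433441 220035816
250075105640009 17466002999676
19850461732342200961 1386416385888245712

[14; 3,6,1,4,1,6,3,28] for √205; ℓ=8 ⇒ convergent index 7
k=0  a_k=14  p_k/q_k = 14/1
k=1  a_k=3  p_k/q_k = 43/3
k=2  a_k=6  p_k/q_k = 272/19
…
k=4  a_k=4  p_k/q_k = 1532/107
…
k=6  a_k=6  p_k/q_k = 12614/881
k=7  a_k=3  p_k/q_k = 39689/2772
→ (39689, 2772).  Check: 39689²=1575216721, 205·2772²=1575216720, difference 1.
k=2:  x_2 = 39689·39689+205·2772·2772 = 3150433441,  y_2 = 39689·2772+2772·39689 = 220035816
k=3:  x_3 = 39689·3150433441+205·2772·220035816 = 250075105640009,  y_3 = 39689·220035816+2772·3150433441 = 17466002999676
k=4:  x_4 = 39689·250075105640009+205·2772·17466002999676 = 19850461732342200961,  y_4 = 39689·17466002999676+2772·250075105640009 = 1386416385888245712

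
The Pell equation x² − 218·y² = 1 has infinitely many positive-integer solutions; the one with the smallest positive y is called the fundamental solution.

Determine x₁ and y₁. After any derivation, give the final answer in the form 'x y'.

126003 8534

d=218: √d = [14; 1,3,3,1,28] (ℓ=5, odd), read p_9/q_9
a_0=14:  p_0=14·1+0=14,  q_0=14·0+1=1
a_1=1:  p_1=1·14+1=15,  q_1=1·1+0=1
a_2=3:  p_2=3·15+14=59,  q_2=3·1+1=4
…
a_4=1:  p_4=1·192+59=251,  q_4=1·13+4=17
a_5=28:  p_5=28·251+192=7220,  q_5=28·17+13=489
a_6=1:  p_6=1·7220+251=7471,  q_6=1·489+17=506
a_7=3:  p_7=3·7471+7220=29633,  q_7=3·506+489=2007
a_8=3:  p_8=3·29633+7471=96370,  q_8=3·2007+506=6527
a_9=1:  p_9=1·96370+29633=126003,  q_9=1·6527+2007=8534
(x₁, y₁) = (126003, 8534);  126003² − 218·8534² = 1 ✓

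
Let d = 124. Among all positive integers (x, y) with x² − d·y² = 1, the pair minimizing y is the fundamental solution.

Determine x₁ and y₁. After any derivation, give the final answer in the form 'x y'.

4620799 414960

√124 → a₀=11, period (7,2,1,1,1,…,2,7,22); ℓ=16 even so k=15
step 0: (11, 1)  from 11·(1,0) + (0,1)
step 1: (78, 7)  from 7·(11,1) + (1,0)
…
step 3: (245, 22)  from 1·(167,15) + (78,7)
…
step 5: (657, 59)  from 1·(412,37) + (245,22)
step 6: (2383, 214)  from 3·(657,59) + (412,37)
…
step 8: (14543, 1306)  from 4·(3040,273) + (2383,214)
step 9: (17583, 1579)  from 1·(14543,1306) + (3040,273)
…
step 12: (152167, 13665)  from 1·(84875,7622) + (67292,6043)
step 13: (237042, 21287)  from 1·(152167,13665) + (84875,7622)
step 14: (626251, 56239)  from 2·(237042,21287) + (152167,13665)
step 15: (4620799, 414960)  from 7·(626251,56239) + (237042,21287)
(x₁, y₁) = (4620799, 414960);  4620799² − 124·414960² = 1 ✓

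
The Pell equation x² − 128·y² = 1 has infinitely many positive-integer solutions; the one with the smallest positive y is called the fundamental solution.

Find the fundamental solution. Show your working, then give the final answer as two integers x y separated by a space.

[11; 3,5,3,22] for √128; ℓ=4 ⇒ convergent index 3
step 0: (11, 1)  from 11·(1,0) + (0,1)
step 1: (34, 3)  from 3·(11,1) + (1,0)
step 2: (181, 16)  from 5·(34,3) + (11,1)
step 3: (577, 51)  from 3·(181,16) + (34,3)
→ (577, 51).  Check: 577²=332929, 128·51²=332928, difference 1.

577 51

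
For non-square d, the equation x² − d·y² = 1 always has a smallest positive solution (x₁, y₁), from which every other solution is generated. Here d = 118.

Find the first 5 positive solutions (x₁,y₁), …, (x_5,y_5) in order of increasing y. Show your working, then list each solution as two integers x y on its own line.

306917 28254
188396089777 17343265836
115643925371868101 10645886241146970
70986173286526887819457 6534806934930865917144
43573726693046301732396700037 4011286680085707263143023126

[10; 1,6,3,2,10,2,3,6,1,20] for √118; ℓ=10 ⇒ convergent index 9
k=0  a_k=10  p_k/q_k = 10/1
k=1  a_k=1  p_k/q_k = 11/1
k=2  a_k=6  p_k/q_k = 76/7
…
k=4  a_k=2  p_k/q_k = 554/51
k=5  a_k=10  p_k/q_k = 5779/532
…
k=7  a_k=3  p_k/q_k = 42115/3877
k=8  a_k=6  p_k/q_k = 264802/24377
k=9  a_k=1  p_k/q_k = 306917/28254
→ (306917, 28254).  Check: 306917²=94198044889, 118·28254²=94198044888, difference 1.
n=2: (306917,28254)∘(306917,28254) = (306917·306917+118·28254·28254, 306917·28254+28254·306917) = (188396089777,17343265836)
n=3: (188396089777,17343265836)∘(306917,28254) = (306917·188396089777+118·28254·17343265836, 306917·17343265836+28254·188396089777) = (115643925371868101,10645886241146970)
n=4: (115643925371868101,10645886241146970)∘(306917,28254) = (306917·115643925371868101+118·28254·10645886241146970, 306917·10645886241146970+28254·115643925371868101) = (70986173286526887819457,6534806934930865917144)
n=5: (70986173286526887819457,6534806934930865917144)∘(306917,28254) = (306917·70986173286526887819457+118·28254·6534806934930865917144, 306917·6534806934930865917144+28254·70986173286526887819457) = (43573726693046301732396700037,4011286680085707263143023126)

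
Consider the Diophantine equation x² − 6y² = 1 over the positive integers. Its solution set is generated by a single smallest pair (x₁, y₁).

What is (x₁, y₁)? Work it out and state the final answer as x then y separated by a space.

√6 → a₀=2, period (2,4); ℓ=2 even so k=1
k=0  a_k=2  p_k/q_k = 2/1
k=1  a_k=2  p_k/q_k = 5/2
(x₁, y₁) = (5, 2);  5² − 6·2² = 1 ✓

5 2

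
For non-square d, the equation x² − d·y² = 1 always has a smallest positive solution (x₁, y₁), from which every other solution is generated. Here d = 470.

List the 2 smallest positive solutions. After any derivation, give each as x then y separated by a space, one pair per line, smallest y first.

[21; 1,2,8,2,1,42] for √470; ℓ=6 ⇒ convergent index 5
a_0=21:  p_0=21·1+0=21,  q_0=21·0+1=1
…
a_2=2:  p_2=2·22+21=65,  q_2=2·1+1=3
…
a_4=2:  p_4=2·542+65=1149,  q_4=2·25+3=53
a_5=1:  p_5=1·1149+542=1691,  q_5=1·53+25=78
→ (1691, 78).  Check: 1691²=2859481, 470·78²=2859480, difference 1.
(1691+78√470)^2 = 5718961 + 263796√470

1691 78
5718961 263796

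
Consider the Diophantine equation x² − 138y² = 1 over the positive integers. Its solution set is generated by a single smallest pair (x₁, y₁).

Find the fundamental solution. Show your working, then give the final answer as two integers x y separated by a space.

47 4

d=138: √d = [11; 1,2,1,22] (ℓ=4, even), read p_3/q_3
step 0: (11, 1)  from 11·(1,0) + (0,1)
step 1: (12, 1)  from 1·(11,1) + (1,0)
step 2: (35, 3)  from 2·(12,1) + (11,1)
step 3: (47, 4)  from 1·(35,3) + (12,1)
fundamental: x₁=47, y₁=4  (since 2209 − 138·16 = 1)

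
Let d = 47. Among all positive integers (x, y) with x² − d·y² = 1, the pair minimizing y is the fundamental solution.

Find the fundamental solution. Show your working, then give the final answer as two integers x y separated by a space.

√47 → a₀=6, period (1,5,1,12); ℓ=4 even so k=3
step 0: (6, 1)  from 6·(1,0) + (0,1)
…
step 2: (41, 6)  from 5·(7,1) + (6,1)
step 3: (48, 7)  from 1·(41,6) + (7,1)
fundamental: x₁=48, y₁=7  (since 2304 − 47·49 = 1)

48 7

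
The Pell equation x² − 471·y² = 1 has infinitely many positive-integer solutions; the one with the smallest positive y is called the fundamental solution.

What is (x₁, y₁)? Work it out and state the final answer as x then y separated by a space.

√471 → a₀=21, period (1,2,2,1,3,…,2,1,42); ℓ=14 even so k=13
a_0=21:  p_0=21·1+0=21,  q_0=21·0+1=1
…
a_2=2:  p_2=2·22+21=65,  q_2=2·1+1=3
a_3=2:  p_3=2·65+22=152,  q_3=2·3+1=7
a_4=1:  p_4=1·152+65=217,  q_4=1·7+3=10
…
a_6=4:  p_6=4·803+217=3429,  q_6=4·37+10=158
…
a_8=4:  p_8=4·48809+3429=198665,  q_8=4·2249+158=9154
a_9=3:  p_9=3·198665+48809=644804,  q_9=3·9154+2249=29711
…
a_12=2:  p_12=2·2331742+843469=5506953,  q_12=2·107441+38865=253747
a_13=1:  p_13=1·5506953+2331742=7838695,  q_13=1·253747+107441=361188
(x₁, y₁) = (7838695, 361188);  7838695² − 471·361188² = 1 ✓

7838695 361188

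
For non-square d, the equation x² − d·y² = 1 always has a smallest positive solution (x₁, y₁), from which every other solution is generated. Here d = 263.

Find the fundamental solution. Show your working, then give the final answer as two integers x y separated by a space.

139128 8579

d=263: √d = [16; 4,1,1,1,1,15,1,1,1,1,4,32] (ℓ=12, even), read p_11/q_11
a_0=16:  p_0=16·1+0=16,  q_0=16·0+1=1
a_1=4:  p_1=4·16+1=65,  q_1=4·1+0=4
a_2=1:  p_2=1·65+16=81,  q_2=1·4+1=5
a_3=1:  p_3=1·81+65=146,  q_3=1·5+4=9
a_4=1:  p_4=1·146+81=227,  q_4=1·9+5=14
a_5=1:  p_5=1·227+146=373,  q_5=1·14+9=23
a_6=15:  p_6=15·373+227=5822,  q_6=15·23+14=359
a_7=1:  p_7=1·5822+373=6195,  q_7=1·359+23=382
…
a_9=1:  p_9=1·12017+6195=18212,  q_9=1·741+382=1123
a_10=1:  p_10=1·18212+12017=30229,  q_10=1·1123+741=1864
a_11=4:  p_11=4·30229+18212=139128,  q_11=4·1864+1123=8579
→ (139128, 8579).  Check: 139128²=19356600384, 263·8579²=19356600383, difference 1.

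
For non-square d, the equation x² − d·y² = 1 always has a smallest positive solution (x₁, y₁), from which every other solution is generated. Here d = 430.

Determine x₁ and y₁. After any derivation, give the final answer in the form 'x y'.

2862251 138030

d=430: √d = [20; 1,2,1,3,1,…,2,1,40] (ℓ=14, even), read p_13/q_13
k=0  a_k=20  p_k/q_k = 20/1
…
k=3  a_k=1  p_k/q_k = 83/4
k=4  a_k=3  p_k/q_k = 311/15
…
k=11  a_k=1  p_k/q_k = 754371/36379
k=12  a_k=2  p_k/q_k = 2107880/101651
k=13  a_k=1  p_k/q_k = 2862251/138030
fundamental: x₁=2862251, y₁=138030  (since 8192480787001 − 430·19052280900 = 1)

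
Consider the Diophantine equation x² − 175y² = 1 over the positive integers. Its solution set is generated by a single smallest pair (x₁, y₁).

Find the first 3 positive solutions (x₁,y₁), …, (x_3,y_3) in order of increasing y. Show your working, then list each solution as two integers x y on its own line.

2024 153
8193151 619344
33165873224 2507104359

d=175: √d = [13; 4,2,1,2,4,26] (ℓ=6, even), read p_5/q_5
k=0  a_k=13  p_k/q_k = 13/1
k=1  a_k=4  p_k/q_k = 53/4
…
k=4  a_k=2  p_k/q_k = 463/35
k=5  a_k=4  p_k/q_k = 2024/153
fundamental: x₁=2024, y₁=153  (since 4096576 − 175·23409 = 1)
n=2: (2024,153)∘(2024,153) = (2024·2024+175·153·153, 2024·153+153·2024) = (8193151,619344)
n=3: (8193151,619344)∘(2024,153) = (2024·8193151+175·153·619344, 2024·619344+153·8193151) = (33165873224,2507104359)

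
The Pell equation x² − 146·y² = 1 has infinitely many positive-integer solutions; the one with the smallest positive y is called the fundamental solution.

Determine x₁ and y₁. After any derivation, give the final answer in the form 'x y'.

145 12

√146 = [12; 12,24, …], period ℓ=2 (even) → k=1
step 0: (12, 1)  from 12·(1,0) + (0,1)
step 1: (145, 12)  from 12·(12,1) + (1,0)
(x₁, y₁) = (145, 12);  145² − 146·12² = 1 ✓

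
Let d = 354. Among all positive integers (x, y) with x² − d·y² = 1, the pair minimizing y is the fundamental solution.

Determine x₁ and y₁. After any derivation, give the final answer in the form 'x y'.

258065 13716

d=354: √d = [18; 1,4,2,2,18,2,2,4,1,36] (ℓ=10, even), read p_9/q_9
k=0  a_k=18  p_k/q_k = 18/1
k=1  a_k=1  p_k/q_k = 19/1
…
k=3  a_k=2  p_k/q_k = 207/11
…
k=6  a_k=2  p_k/q_k = 19210/1021
…
k=8  a_k=4  p_k/q_k = 210294/11177
k=9  a_k=1  p_k/q_k = 258065/13716
(x₁, y₁) = (258065, 13716);  258065² − 354·13716² = 1 ✓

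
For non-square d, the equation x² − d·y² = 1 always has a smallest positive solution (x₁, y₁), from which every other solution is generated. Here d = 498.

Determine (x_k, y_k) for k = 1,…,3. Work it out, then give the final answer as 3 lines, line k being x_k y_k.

179777 8056
64639539457 2896567024
23241404969742401 1041472259739240

[22; 3,6,22,6,3,44] for √498; ℓ=6 ⇒ convergent index 5
k=0  a_k=22  p_k/q_k = 22/1
k=1  a_k=3  p_k/q_k = 67/3
k=2  a_k=6  p_k/q_k = 424/19
k=3  a_k=22  p_k/q_k = 9395/421
k=4  a_k=6  p_k/q_k = 56794/2545
k=5  a_k=3  p_k/q_k = 179777/8056
(x₁, y₁) = (179777, 8056);  179777² − 498·8056² = 1 ✓
(x_2, y_2) = (179777·179777 + 498·8056·8056, 179777·8056 + 8056·179777) = (64639539457, 2896567024)
(x_3, y_3) = (179777·64639539457 + 498·8056·2896567024, 179777·2896567024 + 8056·64639539457) = (23241404969742401, 1041472259739240)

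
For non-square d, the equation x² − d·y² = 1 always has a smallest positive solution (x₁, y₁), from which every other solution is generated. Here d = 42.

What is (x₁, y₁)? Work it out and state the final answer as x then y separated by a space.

13 2

√42 = [6; 2,12, …], period ℓ=2 (even) → k=1
step 0: (6, 1)  from 6·(1,0) + (0,1)
step 1: (13, 2)  from 2·(6,1) + (1,0)
(x₁, y₁) = (13, 2);  13² − 42·2² = 1 ✓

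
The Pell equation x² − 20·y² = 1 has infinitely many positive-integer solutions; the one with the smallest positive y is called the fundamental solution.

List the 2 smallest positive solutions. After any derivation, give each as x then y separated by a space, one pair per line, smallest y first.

9 2
161 36

√20 → a₀=4, period (2,8); ℓ=2 even so k=1
a_0=4:  p_0=4·1+0=4,  q_0=4·0+1=1
a_1=2:  p_1=2·4+1=9,  q_1=2·1+0=2
fundamental: x₁=9, y₁=2  (since 81 − 20·4 = 1)
n=2: (9,2)∘(9,2) = (9·9+20·2·2, 9·2+2·9) = (161,36)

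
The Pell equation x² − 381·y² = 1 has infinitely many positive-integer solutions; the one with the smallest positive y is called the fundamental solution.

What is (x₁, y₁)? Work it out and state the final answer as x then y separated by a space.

1015 52

[19; 1,1,12,1,1,38] for √381; ℓ=6 ⇒ convergent index 5
a_0=19:  p_0=19·1+0=19,  q_0=19·0+1=1
…
a_3=12:  p_3=12·39+20=488,  q_3=12·2+1=25
a_4=1:  p_4=1·488+39=527,  q_4=1·25+2=27
a_5=1:  p_5=1·527+488=1015,  q_5=1·27+25=52
(x₁, y₁) = (1015, 52);  1015² − 381·52² = 1 ✓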